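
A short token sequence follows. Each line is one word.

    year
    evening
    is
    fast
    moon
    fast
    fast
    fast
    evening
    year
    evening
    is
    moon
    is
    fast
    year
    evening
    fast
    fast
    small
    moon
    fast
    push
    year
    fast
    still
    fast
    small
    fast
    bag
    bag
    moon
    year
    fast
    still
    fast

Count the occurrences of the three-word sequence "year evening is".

Scanning the 34 overlapping trigram windows for "year evening is":
  position 1–3: year evening is
  position 10–12: year evening is

2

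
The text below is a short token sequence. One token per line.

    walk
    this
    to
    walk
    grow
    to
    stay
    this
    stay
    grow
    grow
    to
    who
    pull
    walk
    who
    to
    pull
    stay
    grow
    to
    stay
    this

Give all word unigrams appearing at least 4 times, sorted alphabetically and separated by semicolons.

Unigram counts meeting the condition (at least 4 times):
  grow: 4
  stay: 4
  to: 5

grow; stay; to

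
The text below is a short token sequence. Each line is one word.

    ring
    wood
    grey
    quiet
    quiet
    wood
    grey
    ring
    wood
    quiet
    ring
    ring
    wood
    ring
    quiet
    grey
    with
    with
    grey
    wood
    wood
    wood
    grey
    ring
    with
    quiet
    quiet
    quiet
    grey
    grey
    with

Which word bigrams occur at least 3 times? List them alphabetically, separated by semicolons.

Bigram counts meeting the condition (at least 3 times):
  quiet quiet: 3
  ring wood: 3
  wood grey: 3

quiet quiet; ring wood; wood grey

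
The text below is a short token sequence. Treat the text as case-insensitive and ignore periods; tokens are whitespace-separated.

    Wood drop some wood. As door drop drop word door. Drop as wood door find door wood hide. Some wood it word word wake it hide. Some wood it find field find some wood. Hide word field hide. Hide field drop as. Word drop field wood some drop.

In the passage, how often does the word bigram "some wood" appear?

Scanning the 47 overlapping bigram windows for "some wood":
  position 3–4: some wood
  position 19–20: some wood
  position 27–28: some wood
  position 33–34: some wood

4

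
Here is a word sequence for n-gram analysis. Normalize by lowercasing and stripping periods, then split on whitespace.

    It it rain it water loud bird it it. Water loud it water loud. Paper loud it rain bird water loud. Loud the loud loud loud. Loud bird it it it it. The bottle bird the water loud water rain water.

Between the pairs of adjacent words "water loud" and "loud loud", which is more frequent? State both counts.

"water loud" (5 vs 4)

"water loud": 5 occurrences
"loud loud": 4 occurrences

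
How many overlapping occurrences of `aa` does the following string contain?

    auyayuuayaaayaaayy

Sliding a length-2 window over the 18 characters (17 positions):
  position 10–11: aa
  position 11–12: aa
  position 14–15: aa
  position 15–16: aa

4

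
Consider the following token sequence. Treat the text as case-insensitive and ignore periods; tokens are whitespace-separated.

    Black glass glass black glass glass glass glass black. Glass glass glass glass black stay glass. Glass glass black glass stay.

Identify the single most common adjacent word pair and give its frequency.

"glass glass", 9 times

Bigram frequencies (highest first):
  glass glass: 9
  black glass: 4
  glass black: 4
  black stay: 1
  stay glass: 1
  glass stay: 1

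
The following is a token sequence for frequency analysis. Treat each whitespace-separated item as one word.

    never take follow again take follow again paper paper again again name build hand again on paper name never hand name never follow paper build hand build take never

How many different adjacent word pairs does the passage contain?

29 tokens → 28 bigram windows in total.
Repeated bigrams (each contributes count−1 duplicates):
  build hand: 2
  follow again: 2
  name never: 2
  take follow: 2
4 duplicate windows → 28 − 4 = 24 distinct.

24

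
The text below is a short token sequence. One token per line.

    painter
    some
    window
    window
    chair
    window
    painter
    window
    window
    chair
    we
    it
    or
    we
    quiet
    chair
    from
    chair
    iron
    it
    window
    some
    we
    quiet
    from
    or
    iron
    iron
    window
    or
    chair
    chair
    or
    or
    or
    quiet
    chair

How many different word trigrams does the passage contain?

34

37 tokens → 35 trigram windows in total.
Repeated trigrams (each contributes count−1 duplicates):
  window window chair: 2
1 duplicate windows → 35 − 1 = 34 distinct.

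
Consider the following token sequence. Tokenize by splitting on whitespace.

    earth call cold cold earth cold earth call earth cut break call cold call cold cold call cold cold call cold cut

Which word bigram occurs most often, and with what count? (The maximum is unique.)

Bigram frequencies (highest first):
  call cold: 5
  cold cold: 3
  cold call: 3
  earth call: 2
  cold earth: 2
  earth cold: 1
  … (5 more, each ≤ 1)

"call cold", 5 times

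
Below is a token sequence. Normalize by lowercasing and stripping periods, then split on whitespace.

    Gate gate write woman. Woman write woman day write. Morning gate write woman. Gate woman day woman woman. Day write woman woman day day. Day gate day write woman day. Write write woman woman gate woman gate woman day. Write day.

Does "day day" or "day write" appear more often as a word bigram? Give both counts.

"day write" (5 vs 2)

"day day": 2 occurrences
"day write": 5 occurrences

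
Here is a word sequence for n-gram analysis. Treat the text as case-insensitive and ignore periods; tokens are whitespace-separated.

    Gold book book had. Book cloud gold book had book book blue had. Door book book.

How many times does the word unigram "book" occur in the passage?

8

Scanning the 16 tokens for "book":
  position 2: book
  position 3: book
  position 5: book
  position 8: book
  position 10: book
  position 11: book
  position 15: book
  position 16: book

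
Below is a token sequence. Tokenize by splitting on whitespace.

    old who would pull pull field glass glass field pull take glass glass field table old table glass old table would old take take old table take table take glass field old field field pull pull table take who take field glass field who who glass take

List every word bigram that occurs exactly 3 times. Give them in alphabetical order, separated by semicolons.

old table; table take

Bigram counts meeting the condition (exactly 3 times):
  old table: 3
  table take: 3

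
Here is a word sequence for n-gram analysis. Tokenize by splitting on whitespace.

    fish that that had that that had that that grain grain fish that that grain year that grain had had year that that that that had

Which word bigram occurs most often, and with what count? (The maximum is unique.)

Bigram frequencies (highest first):
  that that: 7
  that had: 3
  that grain: 3
  fish that: 2
  had that: 2
  year that: 2
  … (6 more, each ≤ 1)

"that that", 7 times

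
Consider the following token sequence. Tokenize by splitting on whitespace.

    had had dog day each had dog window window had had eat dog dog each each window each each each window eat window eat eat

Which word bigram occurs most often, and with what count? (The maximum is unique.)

Bigram frequencies (highest first):
  each each: 3
  had had: 2
  had dog: 2
  each window: 2
  window eat: 2
  dog day: 1
  … (12 more, each ≤ 1)

"each each", 3 times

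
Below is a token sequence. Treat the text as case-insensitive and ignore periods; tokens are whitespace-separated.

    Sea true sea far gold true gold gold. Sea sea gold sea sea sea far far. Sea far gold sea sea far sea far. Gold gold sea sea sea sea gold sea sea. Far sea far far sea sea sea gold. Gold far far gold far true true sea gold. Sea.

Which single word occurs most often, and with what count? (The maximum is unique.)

"sea", 23 times

Unigram frequencies (highest first):
  sea: 23
  far: 12
  gold: 12
  true: 4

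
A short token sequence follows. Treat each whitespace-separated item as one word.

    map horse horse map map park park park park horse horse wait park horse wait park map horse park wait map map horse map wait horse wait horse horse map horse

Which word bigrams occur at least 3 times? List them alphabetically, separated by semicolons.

Bigram counts meeting the condition (at least 3 times):
  horse horse: 3
  horse map: 3
  horse wait: 3
  map horse: 4
  park park: 3

horse horse; horse map; horse wait; map horse; park park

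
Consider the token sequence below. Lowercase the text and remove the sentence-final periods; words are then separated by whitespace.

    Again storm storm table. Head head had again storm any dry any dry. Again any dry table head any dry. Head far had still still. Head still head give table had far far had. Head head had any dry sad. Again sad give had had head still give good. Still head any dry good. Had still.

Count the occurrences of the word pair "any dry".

6

Scanning the 55 overlapping bigram windows for "any dry":
  position 10–11: any dry
  position 12–13: any dry
  position 15–16: any dry
  position 19–20: any dry
  position 38–39: any dry
  position 52–53: any dry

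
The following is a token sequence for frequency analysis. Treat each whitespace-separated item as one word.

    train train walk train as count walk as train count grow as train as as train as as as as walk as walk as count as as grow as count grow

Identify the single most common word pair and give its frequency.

"as as", 5 times

Bigram frequencies (highest first):
  as as: 5
  train as: 3
  as count: 3
  walk as: 3
  as train: 3
  count grow: 2
  … (9 more, each ≤ 2)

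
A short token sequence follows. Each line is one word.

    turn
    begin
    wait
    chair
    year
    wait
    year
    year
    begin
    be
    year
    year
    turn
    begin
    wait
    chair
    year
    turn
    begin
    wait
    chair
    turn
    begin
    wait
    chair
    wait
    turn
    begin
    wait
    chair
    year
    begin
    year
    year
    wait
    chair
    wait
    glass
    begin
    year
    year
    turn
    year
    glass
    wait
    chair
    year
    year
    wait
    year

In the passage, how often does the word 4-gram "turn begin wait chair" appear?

5

Scanning the 47 overlapping 4-gram windows for "turn begin wait chair":
  position 1–4: turn begin wait chair
  position 13–16: turn begin wait chair
  position 18–21: turn begin wait chair
  position 22–25: turn begin wait chair
  position 27–30: turn begin wait chair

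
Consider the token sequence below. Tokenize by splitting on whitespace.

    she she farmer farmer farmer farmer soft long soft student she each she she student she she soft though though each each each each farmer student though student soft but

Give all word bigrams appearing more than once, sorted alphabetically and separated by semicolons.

Bigram counts meeting the condition (more than once):
  each each: 3
  farmer farmer: 3
  she she: 3
  student she: 2

each each; farmer farmer; she she; student she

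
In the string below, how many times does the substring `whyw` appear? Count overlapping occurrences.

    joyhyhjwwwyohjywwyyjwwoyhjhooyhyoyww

0

Sliding a length-4 window over the 36 characters (33 positions):
  (no match at any position)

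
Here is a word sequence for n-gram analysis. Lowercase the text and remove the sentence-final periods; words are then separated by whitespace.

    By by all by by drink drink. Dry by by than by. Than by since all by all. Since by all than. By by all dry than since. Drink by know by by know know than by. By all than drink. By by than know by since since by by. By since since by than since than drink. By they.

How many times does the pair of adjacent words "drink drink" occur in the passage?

1

Scanning the 59 overlapping bigram windows for "drink drink":
  position 6–7: drink drink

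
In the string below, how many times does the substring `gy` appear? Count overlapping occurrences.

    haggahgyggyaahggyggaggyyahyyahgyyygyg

Sliding a length-2 window over the 37 characters (36 positions):
  position 7–8: gy
  position 10–11: gy
  position 16–17: gy
  position 22–23: gy
  position 31–32: gy
  position 35–36: gy

6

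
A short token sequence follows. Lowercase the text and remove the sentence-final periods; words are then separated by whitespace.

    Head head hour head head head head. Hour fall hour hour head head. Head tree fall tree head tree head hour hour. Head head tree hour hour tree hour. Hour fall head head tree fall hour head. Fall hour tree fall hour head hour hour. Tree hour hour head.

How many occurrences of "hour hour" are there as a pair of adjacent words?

Scanning the 48 overlapping bigram windows for "hour hour":
  position 10–11: hour hour
  position 21–22: hour hour
  position 26–27: hour hour
  position 29–30: hour hour
  position 44–45: hour hour
  position 47–48: hour hour

6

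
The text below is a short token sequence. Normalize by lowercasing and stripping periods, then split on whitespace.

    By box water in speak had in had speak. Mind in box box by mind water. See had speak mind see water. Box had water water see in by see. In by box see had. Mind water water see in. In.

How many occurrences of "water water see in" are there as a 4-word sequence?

Scanning the 38 overlapping 4-gram windows for "water water see in":
  position 25–28: water water see in
  position 37–40: water water see in

2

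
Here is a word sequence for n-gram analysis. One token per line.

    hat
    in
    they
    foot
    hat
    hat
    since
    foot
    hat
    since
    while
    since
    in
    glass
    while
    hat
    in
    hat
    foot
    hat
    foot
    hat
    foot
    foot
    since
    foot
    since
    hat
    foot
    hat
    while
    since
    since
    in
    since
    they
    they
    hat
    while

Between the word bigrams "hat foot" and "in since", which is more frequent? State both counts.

"hat foot": 4 occurrences
"in since": 1 occurrence

"hat foot" (4 vs 1)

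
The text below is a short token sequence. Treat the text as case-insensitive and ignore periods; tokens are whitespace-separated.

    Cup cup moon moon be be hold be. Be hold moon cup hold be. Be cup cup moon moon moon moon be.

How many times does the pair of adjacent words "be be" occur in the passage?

3

Scanning the 21 overlapping bigram windows for "be be":
  position 5–6: be be
  position 8–9: be be
  position 14–15: be be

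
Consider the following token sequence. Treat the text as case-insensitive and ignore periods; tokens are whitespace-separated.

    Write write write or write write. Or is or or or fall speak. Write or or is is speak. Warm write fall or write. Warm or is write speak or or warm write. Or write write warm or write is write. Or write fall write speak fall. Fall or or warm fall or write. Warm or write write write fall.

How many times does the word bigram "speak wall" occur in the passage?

0

Scanning the 59 overlapping bigram windows for "speak wall":
  (none found)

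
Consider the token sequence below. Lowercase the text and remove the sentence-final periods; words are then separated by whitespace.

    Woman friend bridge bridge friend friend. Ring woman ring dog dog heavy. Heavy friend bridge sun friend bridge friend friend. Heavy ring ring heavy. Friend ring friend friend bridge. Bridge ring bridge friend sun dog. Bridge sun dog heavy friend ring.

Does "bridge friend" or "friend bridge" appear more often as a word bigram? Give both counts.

"bridge friend": 3 occurrences
"friend bridge": 4 occurrences

"friend bridge" (4 vs 3)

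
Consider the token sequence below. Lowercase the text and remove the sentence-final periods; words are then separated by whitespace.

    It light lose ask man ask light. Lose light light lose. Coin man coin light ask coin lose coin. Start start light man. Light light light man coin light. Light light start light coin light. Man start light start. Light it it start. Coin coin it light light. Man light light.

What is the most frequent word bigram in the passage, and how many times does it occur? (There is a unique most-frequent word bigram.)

Bigram frequencies (highest first):
  light light: 7
  start light: 4
  light man: 4
  light lose: 3
  coin light: 3
  it light: 2
  … (23 more, each ≤ 2)

"light light", 7 times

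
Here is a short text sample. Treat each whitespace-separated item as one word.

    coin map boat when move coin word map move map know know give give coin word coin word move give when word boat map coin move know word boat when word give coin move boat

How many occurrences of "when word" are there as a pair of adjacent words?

Scanning the 34 overlapping bigram windows for "when word":
  position 21–22: when word
  position 30–31: when word

2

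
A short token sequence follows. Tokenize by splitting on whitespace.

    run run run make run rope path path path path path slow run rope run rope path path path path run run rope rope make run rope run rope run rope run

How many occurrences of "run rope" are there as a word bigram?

7

Scanning the 31 overlapping bigram windows for "run rope":
  position 5–6: run rope
  position 13–14: run rope
  position 15–16: run rope
  position 22–23: run rope
  position 26–27: run rope
  position 28–29: run rope
  position 30–31: run rope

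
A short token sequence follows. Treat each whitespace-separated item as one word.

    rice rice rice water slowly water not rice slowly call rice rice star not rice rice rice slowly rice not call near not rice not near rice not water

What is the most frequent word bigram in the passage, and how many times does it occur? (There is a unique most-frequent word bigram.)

"rice rice", 5 times

Bigram frequencies (highest first):
  rice rice: 5
  not rice: 3
  rice not: 3
  rice slowly: 2
  rice water: 1
  water slowly: 1
  … (13 more, each ≤ 1)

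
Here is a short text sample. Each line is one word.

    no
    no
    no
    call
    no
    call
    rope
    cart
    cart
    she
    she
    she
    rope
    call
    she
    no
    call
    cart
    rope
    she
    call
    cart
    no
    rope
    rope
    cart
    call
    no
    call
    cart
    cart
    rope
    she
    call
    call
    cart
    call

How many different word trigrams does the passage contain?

37 tokens → 35 trigram windows in total.
Repeated trigrams (each contributes count−1 duplicates):
  call no call: 2
  cart rope she: 2
  no call cart: 2
  rope she call: 2
4 duplicate windows → 35 − 4 = 31 distinct.

31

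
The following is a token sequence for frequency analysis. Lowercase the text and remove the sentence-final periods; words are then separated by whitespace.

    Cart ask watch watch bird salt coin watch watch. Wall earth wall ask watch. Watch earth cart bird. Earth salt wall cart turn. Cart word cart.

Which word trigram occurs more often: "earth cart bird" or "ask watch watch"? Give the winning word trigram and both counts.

"ask watch watch" (2 vs 1)

"earth cart bird": 1 occurrence
"ask watch watch": 2 occurrences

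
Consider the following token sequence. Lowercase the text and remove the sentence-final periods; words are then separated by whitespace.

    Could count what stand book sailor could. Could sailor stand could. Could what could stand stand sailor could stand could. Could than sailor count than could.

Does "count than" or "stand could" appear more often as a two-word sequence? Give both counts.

"stand could" (2 vs 1)

"count than": 1 occurrence
"stand could": 2 occurrences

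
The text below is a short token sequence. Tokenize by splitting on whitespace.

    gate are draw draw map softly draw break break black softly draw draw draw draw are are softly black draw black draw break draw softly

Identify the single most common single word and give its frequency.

"draw", 10 times

Unigram frequencies (highest first):
  draw: 10
  softly: 4
  are: 3
  break: 3
  black: 3
  gate: 1
  … (1 more, each ≤ 1)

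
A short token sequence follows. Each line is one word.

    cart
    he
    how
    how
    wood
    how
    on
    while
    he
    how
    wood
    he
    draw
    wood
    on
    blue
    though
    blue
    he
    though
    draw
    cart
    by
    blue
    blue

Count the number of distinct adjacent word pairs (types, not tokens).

25 tokens → 24 bigram windows in total.
Repeated bigrams (each contributes count−1 duplicates):
  he how: 2
  how wood: 2
2 duplicate windows → 24 − 2 = 22 distinct.

22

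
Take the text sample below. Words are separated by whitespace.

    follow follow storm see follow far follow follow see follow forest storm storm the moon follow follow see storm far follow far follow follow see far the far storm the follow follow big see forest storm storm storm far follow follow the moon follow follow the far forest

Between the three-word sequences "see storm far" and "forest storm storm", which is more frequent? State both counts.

"forest storm storm" (2 vs 1)

"see storm far": 1 occurrence
"forest storm storm": 2 occurrences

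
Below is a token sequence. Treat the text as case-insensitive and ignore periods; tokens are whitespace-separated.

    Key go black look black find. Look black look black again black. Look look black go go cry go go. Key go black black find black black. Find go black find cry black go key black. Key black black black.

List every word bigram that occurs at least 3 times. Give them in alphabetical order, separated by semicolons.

black black; black find; black look; go black; look black

Bigram counts meeting the condition (at least 3 times):
  black black: 4
  black find: 4
  black look: 3
  go black: 3
  look black: 4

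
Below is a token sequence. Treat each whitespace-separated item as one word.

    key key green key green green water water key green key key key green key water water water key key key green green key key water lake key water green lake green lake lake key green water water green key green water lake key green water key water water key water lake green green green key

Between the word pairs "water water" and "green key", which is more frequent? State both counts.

"water water": 5 occurrences
"green key": 6 occurrences

"green key" (6 vs 5)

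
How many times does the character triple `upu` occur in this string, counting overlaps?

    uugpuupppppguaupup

1

Sliding a length-3 window over the 18 characters (16 positions):
  position 15–17: upu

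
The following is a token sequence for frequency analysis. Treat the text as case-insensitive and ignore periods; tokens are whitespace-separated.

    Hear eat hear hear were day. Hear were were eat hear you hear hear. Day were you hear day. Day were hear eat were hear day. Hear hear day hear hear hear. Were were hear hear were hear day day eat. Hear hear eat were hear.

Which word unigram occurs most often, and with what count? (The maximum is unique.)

"hear", 21 times

Unigram frequencies (highest first):
  hear: 21
  were: 10
  day: 8
  eat: 5
  you: 2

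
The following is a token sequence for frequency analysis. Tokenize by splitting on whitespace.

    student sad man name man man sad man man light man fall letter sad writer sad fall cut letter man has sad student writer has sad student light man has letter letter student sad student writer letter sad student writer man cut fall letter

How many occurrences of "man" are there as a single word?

Scanning the 44 tokens for "man":
  position 3: man
  position 5: man
  position 6: man
  position 8: man
  position 9: man
  position 11: man
  position 20: man
  position 29: man
  position 41: man

9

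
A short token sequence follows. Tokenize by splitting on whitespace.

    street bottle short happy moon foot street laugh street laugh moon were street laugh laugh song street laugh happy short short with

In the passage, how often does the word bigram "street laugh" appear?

Scanning the 21 overlapping bigram windows for "street laugh":
  position 7–8: street laugh
  position 9–10: street laugh
  position 13–14: street laugh
  position 17–18: street laugh

4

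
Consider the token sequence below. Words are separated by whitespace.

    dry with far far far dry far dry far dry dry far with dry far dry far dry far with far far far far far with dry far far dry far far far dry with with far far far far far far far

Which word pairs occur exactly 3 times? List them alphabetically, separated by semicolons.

Bigram counts meeting the condition (exactly 3 times):
  far with: 3
  with far: 3

far with; with far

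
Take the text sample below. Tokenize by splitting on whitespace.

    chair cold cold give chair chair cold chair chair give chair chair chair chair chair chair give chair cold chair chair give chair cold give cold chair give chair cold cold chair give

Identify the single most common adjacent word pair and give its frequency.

"chair chair", 8 times

Bigram frequencies (highest first):
  chair chair: 8
  chair cold: 5
  give chair: 5
  chair give: 5
  cold chair: 4
  cold cold: 2
  … (2 more, each ≤ 2)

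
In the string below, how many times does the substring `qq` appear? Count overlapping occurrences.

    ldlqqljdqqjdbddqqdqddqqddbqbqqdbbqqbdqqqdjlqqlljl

Sliding a length-2 window over the 49 characters (48 positions):
  position 4–5: qq
  position 9–10: qq
  position 16–17: qq
  position 22–23: qq
  position 29–30: qq
  position 34–35: qq
  position 38–39: qq
  position 39–40: qq
  position 44–45: qq

9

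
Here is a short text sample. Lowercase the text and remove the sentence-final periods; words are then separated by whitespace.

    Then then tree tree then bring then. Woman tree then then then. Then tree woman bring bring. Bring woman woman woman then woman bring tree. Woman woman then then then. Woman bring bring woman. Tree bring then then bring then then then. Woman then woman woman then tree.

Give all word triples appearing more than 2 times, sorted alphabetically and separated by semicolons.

Trigram counts meeting the condition (more than 2 times):
  then then then: 4
  woman woman then: 3

then then then; woman woman then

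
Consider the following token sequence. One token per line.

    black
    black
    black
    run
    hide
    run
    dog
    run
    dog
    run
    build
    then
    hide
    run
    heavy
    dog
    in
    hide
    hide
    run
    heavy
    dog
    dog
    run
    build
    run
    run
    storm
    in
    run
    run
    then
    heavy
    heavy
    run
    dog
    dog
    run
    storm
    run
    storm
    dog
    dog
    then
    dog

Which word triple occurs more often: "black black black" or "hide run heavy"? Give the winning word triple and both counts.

"black black black": 1 occurrence
"hide run heavy": 2 occurrences

"hide run heavy" (2 vs 1)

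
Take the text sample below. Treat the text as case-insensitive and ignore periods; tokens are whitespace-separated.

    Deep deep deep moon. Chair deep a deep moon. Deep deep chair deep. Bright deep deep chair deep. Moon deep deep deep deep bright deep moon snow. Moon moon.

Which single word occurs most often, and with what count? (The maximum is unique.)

Unigram frequencies (highest first):
  deep: 16
  moon: 6
  chair: 3
  bright: 2
  a: 1
  snow: 1

"deep", 16 times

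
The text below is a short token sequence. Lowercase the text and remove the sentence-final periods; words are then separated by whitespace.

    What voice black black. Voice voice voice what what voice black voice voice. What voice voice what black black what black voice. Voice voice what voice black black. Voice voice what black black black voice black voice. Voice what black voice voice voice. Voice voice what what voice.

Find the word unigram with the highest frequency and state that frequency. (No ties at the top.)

Unigram frequencies (highest first):
  voice: 24
  black: 13
  what: 11

"voice", 24 times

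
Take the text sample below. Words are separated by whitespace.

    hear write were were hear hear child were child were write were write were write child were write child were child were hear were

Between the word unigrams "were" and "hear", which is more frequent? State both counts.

"were": 10 occurrences
"hear": 4 occurrences

"were" (10 vs 4)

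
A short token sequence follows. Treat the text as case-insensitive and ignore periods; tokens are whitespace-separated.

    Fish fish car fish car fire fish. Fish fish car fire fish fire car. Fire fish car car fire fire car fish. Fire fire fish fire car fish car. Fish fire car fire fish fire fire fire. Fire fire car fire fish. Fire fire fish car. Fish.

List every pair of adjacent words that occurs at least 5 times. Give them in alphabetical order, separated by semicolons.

Bigram counts meeting the condition (at least 5 times):
  car fire: 6
  car fish: 5
  fire car: 5
  fire fire: 7
  fire fish: 7
  fish car: 6
  fish fire: 6

car fire; car fish; fire car; fire fire; fire fish; fish car; fish fire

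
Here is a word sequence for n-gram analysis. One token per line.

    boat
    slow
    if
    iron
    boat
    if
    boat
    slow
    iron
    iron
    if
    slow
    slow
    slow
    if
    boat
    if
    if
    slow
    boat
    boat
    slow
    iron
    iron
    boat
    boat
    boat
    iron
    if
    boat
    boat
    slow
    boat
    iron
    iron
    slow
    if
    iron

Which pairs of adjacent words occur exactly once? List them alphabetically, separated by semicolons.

if if; iron slow

Bigram counts meeting the condition (exactly once):
  if if: 1
  iron slow: 1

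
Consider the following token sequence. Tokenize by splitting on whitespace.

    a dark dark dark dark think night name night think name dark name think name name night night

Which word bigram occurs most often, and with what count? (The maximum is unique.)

"dark dark", 3 times

Bigram frequencies (highest first):
  dark dark: 3
  name night: 2
  think name: 2
  a dark: 1
  dark think: 1
  think night: 1
  … (7 more, each ≤ 1)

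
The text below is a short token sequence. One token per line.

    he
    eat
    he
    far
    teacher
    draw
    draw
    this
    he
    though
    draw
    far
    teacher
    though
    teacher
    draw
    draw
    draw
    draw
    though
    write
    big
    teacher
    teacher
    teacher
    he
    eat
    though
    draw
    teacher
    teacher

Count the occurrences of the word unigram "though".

Scanning the 31 tokens for "though":
  position 10: though
  position 14: though
  position 20: though
  position 28: though

4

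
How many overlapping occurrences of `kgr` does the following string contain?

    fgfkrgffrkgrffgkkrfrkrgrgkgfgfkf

1

Sliding a length-3 window over the 32 characters (30 positions):
  position 10–12: kgr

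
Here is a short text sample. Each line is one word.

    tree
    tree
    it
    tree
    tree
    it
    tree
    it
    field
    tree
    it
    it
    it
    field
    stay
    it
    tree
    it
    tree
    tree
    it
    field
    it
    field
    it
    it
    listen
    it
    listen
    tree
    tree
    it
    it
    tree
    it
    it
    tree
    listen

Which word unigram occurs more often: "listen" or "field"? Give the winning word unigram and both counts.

"listen": 3 occurrences
"field": 4 occurrences

"field" (4 vs 3)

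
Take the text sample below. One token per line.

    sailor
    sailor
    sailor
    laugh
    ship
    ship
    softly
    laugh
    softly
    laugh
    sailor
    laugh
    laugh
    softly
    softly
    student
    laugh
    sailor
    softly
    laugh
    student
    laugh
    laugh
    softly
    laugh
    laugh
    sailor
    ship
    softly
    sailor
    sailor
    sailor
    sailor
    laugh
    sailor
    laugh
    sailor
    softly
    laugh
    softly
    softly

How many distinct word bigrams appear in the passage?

16

41 tokens → 40 bigram windows in total.
Repeated bigrams (each contributes count−1 duplicates):
  laugh sailor: 5
  sailor sailor: 5
  softly laugh: 5
  laugh softly: 4
  sailor laugh: 4
  laugh laugh: 3
  sailor softly: 2
  ship softly: 2
  … (2 more repeated)
24 duplicate windows → 40 − 24 = 16 distinct.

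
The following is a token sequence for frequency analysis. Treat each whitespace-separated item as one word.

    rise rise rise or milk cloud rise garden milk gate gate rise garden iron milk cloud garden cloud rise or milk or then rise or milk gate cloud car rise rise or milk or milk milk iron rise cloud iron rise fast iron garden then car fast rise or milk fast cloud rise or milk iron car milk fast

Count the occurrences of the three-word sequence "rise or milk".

6

Scanning the 57 overlapping trigram windows for "rise or milk":
  position 3–5: rise or milk
  position 19–21: rise or milk
  position 24–26: rise or milk
  position 31–33: rise or milk
  position 48–50: rise or milk
  position 53–55: rise or milk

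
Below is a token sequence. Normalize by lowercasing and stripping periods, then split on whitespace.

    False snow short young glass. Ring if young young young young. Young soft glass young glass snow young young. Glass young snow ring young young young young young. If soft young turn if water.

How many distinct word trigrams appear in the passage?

27

34 tokens → 32 trigram windows in total.
Repeated trigrams (each contributes count−1 duplicates):
  young young young: 6
5 duplicate windows → 32 − 5 = 27 distinct.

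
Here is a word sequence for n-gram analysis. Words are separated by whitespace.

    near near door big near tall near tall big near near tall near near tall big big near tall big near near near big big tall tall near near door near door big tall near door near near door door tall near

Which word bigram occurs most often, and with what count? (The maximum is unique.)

Bigram frequencies (highest first):
  near near: 7
  near door: 5
  near tall: 5
  tall near: 5
  big near: 4
  tall big: 3
  … (8 more, each ≤ 2)

"near near", 7 times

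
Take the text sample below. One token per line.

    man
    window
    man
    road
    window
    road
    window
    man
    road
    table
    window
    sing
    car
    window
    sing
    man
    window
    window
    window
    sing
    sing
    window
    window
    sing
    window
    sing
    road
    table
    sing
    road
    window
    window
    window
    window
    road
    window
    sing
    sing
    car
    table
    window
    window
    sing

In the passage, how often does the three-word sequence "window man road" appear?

2

Scanning the 41 overlapping trigram windows for "window man road":
  position 2–4: window man road
  position 7–9: window man road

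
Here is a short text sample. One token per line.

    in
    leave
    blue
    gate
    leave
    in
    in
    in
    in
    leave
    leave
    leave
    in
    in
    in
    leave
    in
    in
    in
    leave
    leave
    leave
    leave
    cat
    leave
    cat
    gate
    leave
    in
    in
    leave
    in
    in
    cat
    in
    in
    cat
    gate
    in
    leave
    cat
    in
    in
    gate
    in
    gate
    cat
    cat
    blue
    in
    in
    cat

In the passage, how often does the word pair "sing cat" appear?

Scanning the 51 overlapping bigram windows for "sing cat":
  (none found)

0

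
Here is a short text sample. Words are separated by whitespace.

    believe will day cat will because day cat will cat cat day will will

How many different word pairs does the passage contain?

11

14 tokens → 13 bigram windows in total.
Repeated bigrams (each contributes count−1 duplicates):
  cat will: 2
  day cat: 2
2 duplicate windows → 13 − 2 = 11 distinct.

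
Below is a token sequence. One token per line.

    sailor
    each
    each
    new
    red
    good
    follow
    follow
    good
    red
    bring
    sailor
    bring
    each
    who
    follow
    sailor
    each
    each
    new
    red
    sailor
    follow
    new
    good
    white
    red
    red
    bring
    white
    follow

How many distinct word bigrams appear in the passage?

31 tokens → 30 bigram windows in total.
Repeated bigrams (each contributes count−1 duplicates):
  each each: 2
  each new: 2
  new red: 2
  red bring: 2
  sailor each: 2
5 duplicate windows → 30 − 5 = 25 distinct.

25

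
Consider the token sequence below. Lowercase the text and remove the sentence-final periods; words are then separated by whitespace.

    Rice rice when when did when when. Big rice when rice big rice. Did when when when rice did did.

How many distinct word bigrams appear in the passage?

11

20 tokens → 19 bigram windows in total.
Repeated bigrams (each contributes count−1 duplicates):
  when when: 4
  big rice: 2
  did when: 2
  rice did: 2
  rice when: 2
  when rice: 2
8 duplicate windows → 19 − 8 = 11 distinct.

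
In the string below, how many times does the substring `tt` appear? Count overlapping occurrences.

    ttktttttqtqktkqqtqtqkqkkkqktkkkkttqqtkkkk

Sliding a length-2 window over the 41 characters (40 positions):
  position 1–2: tt
  position 4–5: tt
  position 5–6: tt
  position 6–7: tt
  position 7–8: tt
  position 33–34: tt

6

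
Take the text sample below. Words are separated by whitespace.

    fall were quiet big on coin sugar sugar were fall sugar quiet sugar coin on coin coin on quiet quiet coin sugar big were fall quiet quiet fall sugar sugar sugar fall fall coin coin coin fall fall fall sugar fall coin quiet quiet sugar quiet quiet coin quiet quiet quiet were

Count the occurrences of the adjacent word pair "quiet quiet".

Scanning the 51 overlapping bigram windows for "quiet quiet":
  position 19–20: quiet quiet
  position 26–27: quiet quiet
  position 43–44: quiet quiet
  position 46–47: quiet quiet
  position 49–50: quiet quiet
  position 50–51: quiet quiet

6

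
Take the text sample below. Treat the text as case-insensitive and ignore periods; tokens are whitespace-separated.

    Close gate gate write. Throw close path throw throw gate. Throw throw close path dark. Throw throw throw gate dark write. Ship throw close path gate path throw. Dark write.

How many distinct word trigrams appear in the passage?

25

30 tokens → 28 trigram windows in total.
Repeated trigrams (each contributes count−1 duplicates):
  throw close path: 3
  throw throw gate: 2
3 duplicate windows → 28 − 3 = 25 distinct.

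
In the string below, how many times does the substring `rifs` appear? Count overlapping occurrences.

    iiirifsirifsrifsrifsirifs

5

Sliding a length-4 window over the 25 characters (22 positions):
  position 4–7: rifs
  position 9–12: rifs
  position 13–16: rifs
  position 17–20: rifs
  position 22–25: rifs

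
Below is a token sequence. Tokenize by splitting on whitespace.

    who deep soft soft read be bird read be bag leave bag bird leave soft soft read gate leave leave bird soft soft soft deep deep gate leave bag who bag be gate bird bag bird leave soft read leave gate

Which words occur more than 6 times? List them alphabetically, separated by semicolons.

leave; soft

Unigram counts meeting the condition (more than 6 times):
  leave: 7
  soft: 8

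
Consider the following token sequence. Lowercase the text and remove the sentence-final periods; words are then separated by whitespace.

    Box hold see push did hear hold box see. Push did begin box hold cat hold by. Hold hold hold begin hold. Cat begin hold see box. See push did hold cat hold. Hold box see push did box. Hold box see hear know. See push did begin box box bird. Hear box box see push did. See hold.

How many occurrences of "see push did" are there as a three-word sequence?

6

Scanning the 57 overlapping trigram windows for "see push did":
  position 3–5: see push did
  position 9–11: see push did
  position 28–30: see push did
  position 36–38: see push did
  position 45–47: see push did
  position 55–57: see push did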